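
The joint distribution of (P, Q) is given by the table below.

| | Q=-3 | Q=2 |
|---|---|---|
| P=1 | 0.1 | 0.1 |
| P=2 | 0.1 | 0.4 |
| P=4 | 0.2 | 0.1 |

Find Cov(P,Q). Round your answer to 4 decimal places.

-0.7000

E[P] = 2.4,  E[Q] = 0
E[PQ] = -0.7
Cov(P,Q) = E[PQ] − E[P]E[Q] = -0.7 − (2.4)(0) = -0.7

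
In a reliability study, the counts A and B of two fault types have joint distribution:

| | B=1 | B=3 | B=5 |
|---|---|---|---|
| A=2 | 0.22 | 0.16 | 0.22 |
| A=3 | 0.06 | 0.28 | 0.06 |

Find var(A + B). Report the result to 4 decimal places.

2.4800

E[A] = 2.4,  E[B] = 3,  E[AB] = 7.2
var(A) = 6 − (2.4)² = 0.24;  var(B) = 11.24 − (3)² = 2.24
Cov(A,B) = 7.2 − (2.4)(3) = 0
var(A + B) = (1)²·0.24 + (1)²·2.24 + 2·(1)·(1)·0 = 2.48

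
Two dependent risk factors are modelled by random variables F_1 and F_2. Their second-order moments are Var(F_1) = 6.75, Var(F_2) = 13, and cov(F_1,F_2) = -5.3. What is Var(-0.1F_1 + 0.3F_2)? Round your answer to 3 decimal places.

Var(-0.1F_1 + 0.3F_2) = (-0.1)²·Var(F_1) + (0.3)²·Var(F_2) + 2·(-0.1)·(0.3)·cov(F_1,F_2)
= 0.01·6.75 + 0.09·13 + -0.06·-5.3 = 1.5555

1.556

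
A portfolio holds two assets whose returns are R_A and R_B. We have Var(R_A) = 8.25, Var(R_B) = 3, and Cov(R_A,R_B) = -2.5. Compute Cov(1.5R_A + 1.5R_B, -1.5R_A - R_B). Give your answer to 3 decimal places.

Cov(1.5R_A + 1.5R_B, -1.5R_A - R_B) = (1.5)(-1.5)Var(R_A) + (1.5)(-1)Var(R_B) + [(1.5)(-1) + (1.5)(-1.5)]Cov(R_A,R_B)
= -2.25·8.25 + -1.5·3 + -3.75·-2.5 = -13.6875

-13.688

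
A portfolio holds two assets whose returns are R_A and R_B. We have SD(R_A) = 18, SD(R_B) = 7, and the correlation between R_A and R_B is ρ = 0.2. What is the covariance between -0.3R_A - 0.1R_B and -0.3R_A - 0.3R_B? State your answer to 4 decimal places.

33.6540

Var(R_A) = (18)² = 324;  Var(R_B) = (7)² = 49
Cov(R_A,R_B) = ρ·SD(R_A)·SD(R_B) = 0.2·18·7 = 25.2
Cov(-0.3R_A - 0.1R_B, -0.3R_A - 0.3R_B) = (-0.3)(-0.3)Var(R_A) + (-0.1)(-0.3)Var(R_B) + [(-0.3)(-0.3) + (-0.1)(-0.3)]Cov(R_A,R_B)
= 0.09·324 + 0.03·49 + 0.12·25.2 = 33.654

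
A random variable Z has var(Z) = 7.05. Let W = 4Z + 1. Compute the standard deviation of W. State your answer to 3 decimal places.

10.621

var(4Z + 1) = (4)²·7.05 = 112.8
σ(W) = √112.8 ≈ 10.621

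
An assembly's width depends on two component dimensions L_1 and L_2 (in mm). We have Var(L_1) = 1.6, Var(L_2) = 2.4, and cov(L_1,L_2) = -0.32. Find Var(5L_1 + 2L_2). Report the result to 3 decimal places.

43.200

Var(5L_1 + 2L_2) = (5)²·Var(L_1) + (2)²·Var(L_2) + 2·(5)·(2)·cov(L_1,L_2)
= 25·1.6 + 4·2.4 + 20·-0.32 = 43.2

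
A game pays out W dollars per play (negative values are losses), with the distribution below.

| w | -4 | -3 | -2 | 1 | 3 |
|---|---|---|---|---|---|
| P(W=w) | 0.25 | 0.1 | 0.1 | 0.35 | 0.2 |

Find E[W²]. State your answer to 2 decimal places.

7.45

E[W²] = (-4)²(0.25) + (-3)²(0.1) + (-2)²(0.1) + (1)²(0.35) + (3)²(0.2) = 7.45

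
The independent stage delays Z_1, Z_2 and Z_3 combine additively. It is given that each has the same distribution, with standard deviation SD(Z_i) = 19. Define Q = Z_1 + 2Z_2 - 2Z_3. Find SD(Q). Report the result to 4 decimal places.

V(Z_i) = (19)² = 361
By independence, V(Q) = (1)²V(Z_1) + (2)²V(Z_2) + (-2)²V(Z_3)
= (1)²·361 + (2)²·361 + (-2)²·361 = 3249
SD(Q) = √3249 ≈ 57.0000

57.0000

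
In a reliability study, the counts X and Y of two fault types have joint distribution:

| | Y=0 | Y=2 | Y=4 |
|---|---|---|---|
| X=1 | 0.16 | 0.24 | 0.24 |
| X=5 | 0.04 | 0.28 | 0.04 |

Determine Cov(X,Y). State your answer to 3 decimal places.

E[X] = 2.44,  E[Y] = 2.16
E[XY] = 5.04
Cov(X,Y) = E[XY] − E[X]E[Y] = 5.04 − (2.44)(2.16) = -0.2304

-0.230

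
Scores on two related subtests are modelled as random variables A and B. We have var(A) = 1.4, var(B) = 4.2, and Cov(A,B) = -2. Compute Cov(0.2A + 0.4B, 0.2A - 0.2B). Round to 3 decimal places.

Cov(0.2A + 0.4B, 0.2A - 0.2B) = (0.2)(0.2)var(A) + (0.4)(-0.2)var(B) + [(0.2)(-0.2) + (0.4)(0.2)]Cov(A,B)
= 0.04·1.4 + -0.08·4.2 + 0.04·-2 = -0.36

-0.360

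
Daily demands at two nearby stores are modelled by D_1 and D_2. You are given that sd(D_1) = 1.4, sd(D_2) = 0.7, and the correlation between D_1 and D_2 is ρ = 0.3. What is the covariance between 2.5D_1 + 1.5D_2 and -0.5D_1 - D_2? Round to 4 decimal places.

-4.1405

var(D_1) = (1.4)² = 1.96;  var(D_2) = (0.7)² = 0.49
Cov(D_1,D_2) = ρ·sd(D_1)·sd(D_2) = 0.3·1.4·0.7 = 0.294
Cov(2.5D_1 + 1.5D_2, -0.5D_1 - D_2) = (2.5)(-0.5)var(D_1) + (1.5)(-1)var(D_2) + [(2.5)(-1) + (1.5)(-0.5)]Cov(D_1,D_2)
= -1.25·1.96 + -1.5·0.49 + -3.25·0.294 = -4.1405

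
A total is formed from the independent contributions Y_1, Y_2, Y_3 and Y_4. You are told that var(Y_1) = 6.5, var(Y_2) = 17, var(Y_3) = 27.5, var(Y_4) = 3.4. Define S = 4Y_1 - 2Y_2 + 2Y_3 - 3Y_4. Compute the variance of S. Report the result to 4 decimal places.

By independence, var(S) = (4)²var(Y_1) + (-2)²var(Y_2) + (2)²var(Y_3) + (-3)²var(Y_4)
= (4)²·6.5 + (-2)²·17 + (2)²·27.5 + (-3)²·3.4 = 312.6

312.6000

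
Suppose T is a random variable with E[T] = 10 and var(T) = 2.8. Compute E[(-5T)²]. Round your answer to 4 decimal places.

2570.0000

E[-5T] = -5·10 = -50
var(-5T) = (-5)²·2.8 = 70
E[(-5T)²] = var((-5T)) + (E[(-5T)])² = 70 + (-50)² = 2570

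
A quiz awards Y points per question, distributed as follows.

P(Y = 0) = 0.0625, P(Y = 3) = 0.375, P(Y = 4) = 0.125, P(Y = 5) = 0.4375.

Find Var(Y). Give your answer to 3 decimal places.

1.777

E[Y] = (0)(0.0625) + (3)(0.375) + (4)(0.125) + (5)(0.4375) = 3.8125
E[Y²] = (0)²(0.0625) + (3)²(0.375) + (4)²(0.125) + (5)²(0.4375) = 16.3125
Var(Y) = E[Y²] − (E[Y])² = 16.3125 − (3.8125)² = 1.77734375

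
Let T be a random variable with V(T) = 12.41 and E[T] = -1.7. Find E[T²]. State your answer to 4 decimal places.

E[T²] = V(T) + (E[T])² = 12.41 + (-1.7)² = 15.3

15.3000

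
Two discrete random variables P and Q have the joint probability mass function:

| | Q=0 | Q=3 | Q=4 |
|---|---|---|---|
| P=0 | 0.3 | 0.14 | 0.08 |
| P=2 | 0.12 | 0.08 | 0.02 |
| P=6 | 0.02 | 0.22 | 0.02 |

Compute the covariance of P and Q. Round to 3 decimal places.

E[P] = 2,  E[Q] = 1.8
E[PQ] = 5.08
cov(P,Q) = E[PQ] − E[P]E[Q] = 5.08 − (2)(1.8) = 1.48

1.480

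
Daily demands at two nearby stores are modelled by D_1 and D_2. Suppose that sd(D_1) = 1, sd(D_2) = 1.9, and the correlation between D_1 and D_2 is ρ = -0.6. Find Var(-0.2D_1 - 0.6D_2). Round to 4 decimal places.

Var(D_1) = (1)² = 1;  Var(D_2) = (1.9)² = 3.61
cov(D_1,D_2) = ρ·sd(D_1)·sd(D_2) = -0.6·1·1.9 = -1.14
Var(-0.2D_1 - 0.6D_2) = (-0.2)²·Var(D_1) + (-0.6)²·Var(D_2) + 2·(-0.2)·(-0.6)·cov(D_1,D_2)
= 0.04·1 + 0.36·3.61 + 0.24·-1.14 = 1.066

1.0660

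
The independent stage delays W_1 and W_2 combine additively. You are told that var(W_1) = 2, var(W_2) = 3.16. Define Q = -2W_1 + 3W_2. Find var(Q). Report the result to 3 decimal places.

By independence, var(Q) = (-2)²var(W_1) + (3)²var(W_2)
= (-2)²·2 + (3)²·3.16 = 36.44

36.440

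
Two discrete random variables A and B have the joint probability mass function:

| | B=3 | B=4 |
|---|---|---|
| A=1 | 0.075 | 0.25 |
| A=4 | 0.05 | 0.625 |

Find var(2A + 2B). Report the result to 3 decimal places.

E[A] = 3.025,  E[B] = 3.875,  E[AB] = 11.825
var(A) = 11.125 − (3.025)² = 1.974375;  var(B) = 15.125 − (3.875)² = 0.109375
cov(A,B) = 11.825 − (3.025)(3.875) = 0.103125
var(2A + 2B) = (2)²·1.974375 + (2)²·0.109375 + 2·(2)·(2)·0.103125 = 9.16

9.160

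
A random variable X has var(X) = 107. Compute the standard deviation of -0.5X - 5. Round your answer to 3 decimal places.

5.172

var(-0.5X - 5) = (-0.5)²·107 = 26.75
SD(-0.5X - 5) = √26.75 ≈ 5.172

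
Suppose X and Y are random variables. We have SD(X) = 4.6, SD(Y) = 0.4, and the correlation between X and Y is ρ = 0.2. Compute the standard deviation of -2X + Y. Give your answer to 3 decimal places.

9.128

var(X) = (4.6)² = 21.16;  var(Y) = (0.4)² = 0.16
Cov(X,Y) = ρ·SD(X)·SD(Y) = 0.2·4.6·0.4 = 0.368
var(-2X + Y) = (-2)²·var(X) + (1)²·var(Y) + 2·(-2)·(1)·Cov(X,Y)
= 4·21.16 + 1·0.16 + -4·0.368 = 83.328
SD(-2X + Y) = √83.328 ≈ 9.128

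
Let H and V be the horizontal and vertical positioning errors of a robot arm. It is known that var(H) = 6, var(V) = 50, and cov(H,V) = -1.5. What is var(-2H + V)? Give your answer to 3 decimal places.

var(-2H + V) = (-2)²·var(H) + (1)²·var(V) + 2·(-2)·(1)·cov(H,V)
= 4·6 + 1·50 + -4·-1.5 = 80

80.000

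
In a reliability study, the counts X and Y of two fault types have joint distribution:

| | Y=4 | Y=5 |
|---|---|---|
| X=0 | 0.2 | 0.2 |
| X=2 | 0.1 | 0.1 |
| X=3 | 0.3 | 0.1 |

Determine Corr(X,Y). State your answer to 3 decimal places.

E[X] = 1.6,  E[Y] = 4.4
E[XY] = 6.9
Cov(X,Y) = E[XY] − E[X]E[Y] = 6.9 − (1.6)(4.4) = -0.14
var(X) = 1.84,  var(Y) = 0.24
ρ = -0.14 / √(1.84·0.24) ≈ -0.211

-0.211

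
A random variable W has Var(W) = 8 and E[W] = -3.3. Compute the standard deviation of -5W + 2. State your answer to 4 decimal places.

14.1421

Var(-5W + 2) = (-5)²·8 = 200
σ(-5W + 2) = √200 ≈ 14.1421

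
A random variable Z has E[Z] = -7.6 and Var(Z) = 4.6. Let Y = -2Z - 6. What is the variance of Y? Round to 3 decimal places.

18.400

Var(-2Z - 6) = (-2)²·Var(Z) = 4·4.6 = 18.4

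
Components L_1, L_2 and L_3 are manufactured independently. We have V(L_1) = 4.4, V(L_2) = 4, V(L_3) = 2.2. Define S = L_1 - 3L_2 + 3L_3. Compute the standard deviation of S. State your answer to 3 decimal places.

By independence, V(S) = (1)²V(L_1) + (-3)²V(L_2) + (3)²V(L_3)
= (1)²·4.4 + (-3)²·4 + (3)²·2.2 = 60.2
σ(S) = √60.2 ≈ 7.759

7.759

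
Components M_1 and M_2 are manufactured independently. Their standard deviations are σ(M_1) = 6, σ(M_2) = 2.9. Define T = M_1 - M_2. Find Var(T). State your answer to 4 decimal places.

44.4100

Var(M_1) = 36, Var(M_2) = 8.41
By independence, Var(T) = (1)²Var(M_1) + (-1)²Var(M_2)
= (1)²·36 + (-1)²·8.41 = 44.41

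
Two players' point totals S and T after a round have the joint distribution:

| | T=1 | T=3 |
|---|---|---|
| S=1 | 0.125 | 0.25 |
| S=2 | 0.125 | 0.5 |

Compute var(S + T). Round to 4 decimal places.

E[S] = 1.625,  E[T] = 2.5,  E[ST] = 4.125
var(S) = 2.875 − (1.625)² = 0.234375;  var(T) = 7 − (2.5)² = 0.75
Cov(S,T) = 4.125 − (1.625)(2.5) = 0.0625
var(S + T) = (1)²·0.234375 + (1)²·0.75 + 2·(1)·(1)·0.0625 = 1.109375

1.1094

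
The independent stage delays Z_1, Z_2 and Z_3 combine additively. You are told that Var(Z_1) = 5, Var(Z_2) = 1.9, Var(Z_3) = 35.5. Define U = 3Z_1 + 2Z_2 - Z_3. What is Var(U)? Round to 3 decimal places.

88.100

By independence, Var(U) = (3)²Var(Z_1) + (2)²Var(Z_2) + (-1)²Var(Z_3)
= (3)²·5 + (2)²·1.9 + (-1)²·35.5 = 88.1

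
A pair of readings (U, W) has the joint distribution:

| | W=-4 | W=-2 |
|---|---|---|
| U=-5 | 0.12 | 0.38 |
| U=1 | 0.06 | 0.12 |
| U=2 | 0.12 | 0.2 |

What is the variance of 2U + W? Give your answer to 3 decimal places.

E[U] = -1.68,  E[W] = -2.6,  E[UW] = 3.96
Var(U) = 13.96 − (-1.68)² = 11.1376;  Var(W) = 7.6 − (-2.6)² = 0.84
Cov(U,W) = 3.96 − (-1.68)(-2.6) = -0.408
Var(2U + W) = (2)²·11.1376 + (1)²·0.84 + 2·(2)·(1)·-0.408 = 43.7584

43.758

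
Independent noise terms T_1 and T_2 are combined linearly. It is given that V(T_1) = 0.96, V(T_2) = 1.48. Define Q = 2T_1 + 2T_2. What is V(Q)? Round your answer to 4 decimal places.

By independence, V(Q) = (2)²V(T_1) + (2)²V(T_2)
= (2)²·0.96 + (2)²·1.48 = 9.76

9.7600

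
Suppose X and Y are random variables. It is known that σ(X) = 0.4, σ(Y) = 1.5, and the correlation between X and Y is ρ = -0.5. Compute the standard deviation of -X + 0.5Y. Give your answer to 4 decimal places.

Var(X) = (0.4)² = 0.16;  Var(Y) = (1.5)² = 2.25
Cov(X,Y) = ρ·σ(X)·σ(Y) = -0.5·0.4·1.5 = -0.3
Var(-X + 0.5Y) = (-1)²·Var(X) + (0.5)²·Var(Y) + 2·(-1)·(0.5)·Cov(X,Y)
= 1·0.16 + 0.25·2.25 + -1·-0.3 = 1.0225
σ(-X + 0.5Y) = √1.0225 ≈ 1.0112

1.0112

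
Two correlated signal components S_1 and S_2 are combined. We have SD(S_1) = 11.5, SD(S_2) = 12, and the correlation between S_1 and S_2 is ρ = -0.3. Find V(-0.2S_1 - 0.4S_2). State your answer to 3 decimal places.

21.706

V(S_1) = (11.5)² = 132.25;  V(S_2) = (12)² = 144
cov(S_1,S_2) = ρ·SD(S_1)·SD(S_2) = -0.3·11.5·12 = -41.4
V(-0.2S_1 - 0.4S_2) = (-0.2)²·V(S_1) + (-0.4)²·V(S_2) + 2·(-0.2)·(-0.4)·cov(S_1,S_2)
= 0.04·132.25 + 0.16·144 + 0.16·-41.4 = 21.706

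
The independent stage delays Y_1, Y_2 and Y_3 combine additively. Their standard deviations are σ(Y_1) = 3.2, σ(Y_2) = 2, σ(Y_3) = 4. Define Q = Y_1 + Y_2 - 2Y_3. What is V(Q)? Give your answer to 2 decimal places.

78.24

V(Y_1) = 10.24, V(Y_2) = 4, V(Y_3) = 16
By independence, V(Q) = (1)²V(Y_1) + (1)²V(Y_2) + (-2)²V(Y_3)
= (1)²·10.24 + (1)²·4 + (-2)²·16 = 78.24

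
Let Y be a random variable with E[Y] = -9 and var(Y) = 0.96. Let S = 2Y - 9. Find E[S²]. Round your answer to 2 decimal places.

732.84

E[2Y - 9] = 2·-9 − 9 = -27
var(2Y - 9) = (2)²·0.96 = 3.84
E[S²] = var(S) + (E[S])² = 3.84 + (-27)² = 732.84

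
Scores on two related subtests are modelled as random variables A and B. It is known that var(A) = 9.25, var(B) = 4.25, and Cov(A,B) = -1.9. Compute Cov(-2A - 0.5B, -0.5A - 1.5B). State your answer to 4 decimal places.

6.2625

Cov(-2A - 0.5B, -0.5A - 1.5B) = (-2)(-0.5)var(A) + (-0.5)(-1.5)var(B) + [(-2)(-1.5) + (-0.5)(-0.5)]Cov(A,B)
= 1·9.25 + 0.75·4.25 + 3.25·-1.9 = 6.2625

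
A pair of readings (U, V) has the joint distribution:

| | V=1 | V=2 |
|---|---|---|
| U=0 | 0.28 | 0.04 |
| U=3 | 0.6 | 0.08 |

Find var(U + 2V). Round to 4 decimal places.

2.3616

E[U] = 2.04,  E[V] = 1.12,  E[UV] = 2.28
var(U) = 6.12 − (2.04)² = 1.9584;  var(V) = 1.36 − (1.12)² = 0.1056
cov(U,V) = 2.28 − (2.04)(1.12) = -0.0048
var(U + 2V) = (1)²·1.9584 + (2)²·0.1056 + 2·(1)·(2)·-0.0048 = 2.3616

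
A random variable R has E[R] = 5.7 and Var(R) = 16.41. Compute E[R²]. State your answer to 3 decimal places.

48.900

E[R²] = Var(R) + (E[R])² = 16.41 + (5.7)² = 48.9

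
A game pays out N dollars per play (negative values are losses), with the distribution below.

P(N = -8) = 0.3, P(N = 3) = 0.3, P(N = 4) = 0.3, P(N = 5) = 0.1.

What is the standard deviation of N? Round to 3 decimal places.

E[N] = (-8)(0.3) + (3)(0.3) + (4)(0.3) + (5)(0.1) = 0.2
E[N²] = (-8)²(0.3) + (3)²(0.3) + (4)²(0.3) + (5)²(0.1) = 29.2
V(N) = E[N²] − (E[N])² = 29.2 − (0.2)² = 29.16
sd(N) = √29.16 ≈ 5.400

5.400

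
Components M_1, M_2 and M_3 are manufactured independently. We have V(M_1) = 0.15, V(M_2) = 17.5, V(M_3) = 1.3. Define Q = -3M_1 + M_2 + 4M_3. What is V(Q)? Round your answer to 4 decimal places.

39.6500

By independence, V(Q) = (-3)²V(M_1) + (1)²V(M_2) + (4)²V(M_3)
= (-3)²·0.15 + (1)²·17.5 + (4)²·1.3 = 39.65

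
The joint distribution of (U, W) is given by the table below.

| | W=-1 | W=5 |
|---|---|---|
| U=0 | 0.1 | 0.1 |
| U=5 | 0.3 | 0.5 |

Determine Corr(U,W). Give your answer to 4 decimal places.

E[U] = 4,  E[W] = 2.6
E[UW] = 11
Cov(U,W) = E[UW] − E[U]E[W] = 11 − (4)(2.6) = 0.6
var(U) = 4,  var(W) = 8.64
ρ = 0.6 / √(4·8.64) ≈ 0.1021

0.1021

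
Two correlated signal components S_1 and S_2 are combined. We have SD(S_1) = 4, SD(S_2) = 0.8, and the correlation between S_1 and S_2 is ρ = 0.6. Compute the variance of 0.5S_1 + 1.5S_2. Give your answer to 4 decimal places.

Var(S_1) = (4)² = 16;  Var(S_2) = (0.8)² = 0.64
Cov(S_1,S_2) = ρ·SD(S_1)·SD(S_2) = 0.6·4·0.8 = 1.92
Var(0.5S_1 + 1.5S_2) = (0.5)²·Var(S_1) + (1.5)²·Var(S_2) + 2·(0.5)·(1.5)·Cov(S_1,S_2)
= 0.25·16 + 2.25·0.64 + 1.5·1.92 = 8.32

8.3200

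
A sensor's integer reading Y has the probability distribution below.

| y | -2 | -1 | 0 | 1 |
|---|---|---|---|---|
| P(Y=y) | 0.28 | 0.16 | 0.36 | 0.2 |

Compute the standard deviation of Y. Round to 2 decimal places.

E[Y] = (-2)(0.28) + (-1)(0.16) + (0)(0.36) + (1)(0.2) = -0.52
E[Y²] = (-2)²(0.28) + (-1)²(0.16) + (0)²(0.36) + (1)²(0.2) = 1.48
var(Y) = E[Y²] − (E[Y])² = 1.48 − (-0.52)² = 1.2096
σ(Y) = √1.2096 ≈ 1.10

1.10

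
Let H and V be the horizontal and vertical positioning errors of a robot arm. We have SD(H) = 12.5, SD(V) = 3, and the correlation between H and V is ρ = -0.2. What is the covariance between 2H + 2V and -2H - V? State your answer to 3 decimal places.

-598.000

Var(H) = (12.5)² = 156.25;  Var(V) = (3)² = 9
Cov(H,V) = ρ·SD(H)·SD(V) = -0.2·12.5·3 = -7.5
Cov(2H + 2V, -2H - V) = (2)(-2)Var(H) + (2)(-1)Var(V) + [(2)(-1) + (2)(-2)]Cov(H,V)
= -4·156.25 + -2·9 + -6·-7.5 = -598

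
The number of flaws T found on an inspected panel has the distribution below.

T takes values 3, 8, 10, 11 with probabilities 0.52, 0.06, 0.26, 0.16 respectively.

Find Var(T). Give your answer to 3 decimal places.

E[T] = (3)(0.52) + (8)(0.06) + (10)(0.26) + (11)(0.16) = 6.4
E[T²] = (3)²(0.52) + (8)²(0.06) + (10)²(0.26) + (11)²(0.16) = 53.88
Var(T) = E[T²] − (E[T])² = 53.88 − (6.4)² = 12.92

12.920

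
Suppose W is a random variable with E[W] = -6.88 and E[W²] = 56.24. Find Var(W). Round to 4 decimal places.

8.9056

Var(W) = 56.24 − (-6.88)² = 8.9056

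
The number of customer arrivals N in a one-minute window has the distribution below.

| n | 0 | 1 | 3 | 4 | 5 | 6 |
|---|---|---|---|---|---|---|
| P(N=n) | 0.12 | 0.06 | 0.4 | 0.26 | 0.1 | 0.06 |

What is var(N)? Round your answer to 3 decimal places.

E[N] = (0)(0.12) + (1)(0.06) + (3)(0.4) + (4)(0.26) + (5)(0.1) + (6)(0.06) = 3.16
E[N²] = (0)²(0.12) + (1)²(0.06) + (3)²(0.4) + (4)²(0.26) + (5)²(0.1) + (6)²(0.06) = 12.48
var(N) = E[N²] − (E[N])² = 12.48 − (3.16)² = 2.4944

2.494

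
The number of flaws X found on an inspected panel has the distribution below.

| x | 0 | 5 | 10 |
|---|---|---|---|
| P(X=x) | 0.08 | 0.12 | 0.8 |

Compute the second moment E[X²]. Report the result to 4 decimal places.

E[X²] = (0)²(0.08) + (5)²(0.12) + (10)²(0.8) = 83

83.0000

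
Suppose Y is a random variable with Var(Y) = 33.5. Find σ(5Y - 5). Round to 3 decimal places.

Var(5Y - 5) = (5)²·33.5 = 837.5
σ(5Y - 5) = √837.5 ≈ 28.940

28.940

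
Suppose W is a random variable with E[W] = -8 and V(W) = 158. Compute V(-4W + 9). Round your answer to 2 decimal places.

2528.00

V(-4W + 9) = (-4)²·V(W) = 16·158 = 2528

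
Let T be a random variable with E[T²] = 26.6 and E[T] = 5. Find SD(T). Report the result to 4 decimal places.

1.2649

V(T) = 26.6 − (5)² = 1.6
SD(T) = √1.6 ≈ 1.2649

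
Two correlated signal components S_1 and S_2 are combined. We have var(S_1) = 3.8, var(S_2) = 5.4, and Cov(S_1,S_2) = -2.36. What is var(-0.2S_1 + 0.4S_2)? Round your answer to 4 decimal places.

var(-0.2S_1 + 0.4S_2) = (-0.2)²·var(S_1) + (0.4)²·var(S_2) + 2·(-0.2)·(0.4)·Cov(S_1,S_2)
= 0.04·3.8 + 0.16·5.4 + -0.16·-2.36 = 1.3936

1.3936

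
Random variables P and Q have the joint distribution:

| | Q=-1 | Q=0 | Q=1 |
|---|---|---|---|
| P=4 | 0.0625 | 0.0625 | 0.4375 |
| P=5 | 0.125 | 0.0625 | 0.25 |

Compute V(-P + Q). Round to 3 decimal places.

E[P] = 4.4375,  E[Q] = 0.5,  E[PQ] = 2.125
V(P) = 19.9375 − (4.4375)² = 0.24609375;  V(Q) = 0.875 − (0.5)² = 0.625
cov(P,Q) = 2.125 − (4.4375)(0.5) = -0.09375
V(-P + Q) = (-1)²·0.24609375 + (1)²·0.625 + 2·(-1)·(1)·-0.09375 = 1.05859375

1.059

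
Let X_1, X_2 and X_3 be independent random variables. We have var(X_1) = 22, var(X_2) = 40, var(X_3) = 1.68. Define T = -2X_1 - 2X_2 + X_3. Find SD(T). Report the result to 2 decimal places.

15.80

By independence, var(T) = (-2)²var(X_1) + (-2)²var(X_2) + (1)²var(X_3)
= (-2)²·22 + (-2)²·40 + (1)²·1.68 = 249.68
SD(T) = √249.68 ≈ 15.80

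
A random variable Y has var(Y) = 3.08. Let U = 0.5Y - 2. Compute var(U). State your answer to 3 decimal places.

var(0.5Y - 2) = (0.5)²·var(Y) = 0.25·3.08 = 0.77

0.770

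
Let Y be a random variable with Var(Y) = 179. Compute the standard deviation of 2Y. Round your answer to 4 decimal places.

Var(2Y) = (2)²·179 = 716
σ(2Y) = √716 ≈ 26.7582

26.7582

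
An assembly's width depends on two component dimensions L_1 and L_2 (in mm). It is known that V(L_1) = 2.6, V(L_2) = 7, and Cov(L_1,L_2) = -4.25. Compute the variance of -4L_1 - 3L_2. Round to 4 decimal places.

V(-4L_1 - 3L_2) = (-4)²·V(L_1) + (-3)²·V(L_2) + 2·(-4)·(-3)·Cov(L_1,L_2)
= 16·2.6 + 9·7 + 24·-4.25 = 2.6

2.6000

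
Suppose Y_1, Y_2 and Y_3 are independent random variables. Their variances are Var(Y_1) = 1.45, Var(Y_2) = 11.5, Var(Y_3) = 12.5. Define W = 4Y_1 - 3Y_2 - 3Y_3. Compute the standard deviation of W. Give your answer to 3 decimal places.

By independence, Var(W) = (4)²Var(Y_1) + (-3)²Var(Y_2) + (-3)²Var(Y_3)
= (4)²·1.45 + (-3)²·11.5 + (-3)²·12.5 = 239.2
SD(W) = √239.2 ≈ 15.466

15.466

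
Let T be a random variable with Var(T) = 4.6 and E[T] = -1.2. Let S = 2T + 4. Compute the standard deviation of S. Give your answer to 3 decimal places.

4.290

Var(2T + 4) = (2)²·4.6 = 18.4
SD(S) = √18.4 ≈ 4.290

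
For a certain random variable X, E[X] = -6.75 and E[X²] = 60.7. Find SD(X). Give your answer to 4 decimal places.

V(X) = 60.7 − (-6.75)² = 15.1375
SD(X) = √15.1375 ≈ 3.8907

3.8907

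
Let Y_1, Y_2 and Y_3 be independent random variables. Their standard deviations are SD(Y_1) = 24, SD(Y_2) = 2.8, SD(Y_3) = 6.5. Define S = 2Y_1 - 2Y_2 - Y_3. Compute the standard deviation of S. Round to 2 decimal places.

V(Y_1) = 576, V(Y_2) = 7.84, V(Y_3) = 42.25
By independence, V(S) = (2)²V(Y_1) + (-2)²V(Y_2) + (-1)²V(Y_3)
= (2)²·576 + (-2)²·7.84 + (-1)²·42.25 = 2377.61
SD(S) = √2377.61 ≈ 48.76

48.76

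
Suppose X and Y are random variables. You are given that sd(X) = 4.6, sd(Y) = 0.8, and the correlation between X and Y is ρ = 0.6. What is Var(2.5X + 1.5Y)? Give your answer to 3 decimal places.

150.250

Var(X) = (4.6)² = 21.16;  Var(Y) = (0.8)² = 0.64
cov(X,Y) = ρ·sd(X)·sd(Y) = 0.6·4.6·0.8 = 2.208
Var(2.5X + 1.5Y) = (2.5)²·Var(X) + (1.5)²·Var(Y) + 2·(2.5)·(1.5)·cov(X,Y)
= 6.25·21.16 + 2.25·0.64 + 7.5·2.208 = 150.25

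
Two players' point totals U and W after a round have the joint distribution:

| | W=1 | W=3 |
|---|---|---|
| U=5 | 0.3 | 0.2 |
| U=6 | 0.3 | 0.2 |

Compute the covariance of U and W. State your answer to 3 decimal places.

E[U] = 5.5,  E[W] = 1.8
E[UW] = 9.9
Cov(U,W) = E[UW] − E[U]E[W] = 9.9 − (5.5)(1.8) = 0

0.000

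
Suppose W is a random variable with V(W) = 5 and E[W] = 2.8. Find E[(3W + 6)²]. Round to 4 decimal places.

E[3W + 6] = 3·2.8 + 6 = 14.4
V(3W + 6) = (3)²·5 = 45
E[(3W + 6)²] = V((3W + 6)) + (E[(3W + 6)])² = 45 + (14.4)² = 252.36

252.3600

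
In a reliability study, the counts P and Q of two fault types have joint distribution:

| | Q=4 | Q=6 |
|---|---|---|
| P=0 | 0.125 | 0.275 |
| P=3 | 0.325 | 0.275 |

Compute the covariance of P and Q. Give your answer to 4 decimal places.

E[P] = 1.8,  E[Q] = 5.1
E[PQ] = 8.85
Cov(P,Q) = E[PQ] − E[P]E[Q] = 8.85 − (1.8)(5.1) = -0.33

-0.3300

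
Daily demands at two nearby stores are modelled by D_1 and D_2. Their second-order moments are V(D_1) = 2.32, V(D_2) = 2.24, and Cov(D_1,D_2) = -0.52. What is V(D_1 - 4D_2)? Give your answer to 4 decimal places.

V(D_1 - 4D_2) = (1)²·V(D_1) + (-4)²·V(D_2) + 2·(1)·(-4)·Cov(D_1,D_2)
= 1·2.32 + 16·2.24 + -8·-0.52 = 42.32

42.3200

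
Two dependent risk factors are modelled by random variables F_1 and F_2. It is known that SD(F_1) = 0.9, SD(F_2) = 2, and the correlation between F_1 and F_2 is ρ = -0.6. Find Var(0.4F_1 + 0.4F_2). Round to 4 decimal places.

0.4240

Var(F_1) = (0.9)² = 0.81;  Var(F_2) = (2)² = 4
Cov(F_1,F_2) = ρ·SD(F_1)·SD(F_2) = -0.6·0.9·2 = -1.08
Var(0.4F_1 + 0.4F_2) = (0.4)²·Var(F_1) + (0.4)²·Var(F_2) + 2·(0.4)·(0.4)·Cov(F_1,F_2)
= 0.16·0.81 + 0.16·4 + 0.32·-1.08 = 0.424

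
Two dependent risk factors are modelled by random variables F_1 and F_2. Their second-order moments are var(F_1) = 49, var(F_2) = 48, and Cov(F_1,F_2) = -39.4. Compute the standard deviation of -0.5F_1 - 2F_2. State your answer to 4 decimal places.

11.2004

var(-0.5F_1 - 2F_2) = (-0.5)²·var(F_1) + (-2)²·var(F_2) + 2·(-0.5)·(-2)·Cov(F_1,F_2)
= 0.25·49 + 4·48 + 2·-39.4 = 125.45
SD(-0.5F_1 - 2F_2) = √125.45 ≈ 11.2004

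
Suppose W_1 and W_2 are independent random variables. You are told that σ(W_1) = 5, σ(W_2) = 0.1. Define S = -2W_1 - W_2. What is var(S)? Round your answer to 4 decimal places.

100.0100

var(W_1) = 25, var(W_2) = 0.01
By independence, var(S) = (-2)²var(W_1) + (-1)²var(W_2)
= (-2)²·25 + (-1)²·0.01 = 100.01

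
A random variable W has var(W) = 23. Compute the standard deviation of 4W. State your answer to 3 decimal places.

var(4W) = (4)²·23 = 368
σ(4W) = √368 ≈ 19.183

19.183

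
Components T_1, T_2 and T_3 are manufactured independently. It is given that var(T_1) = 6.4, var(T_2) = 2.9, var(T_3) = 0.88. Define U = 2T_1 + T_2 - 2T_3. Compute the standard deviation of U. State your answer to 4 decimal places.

By independence, var(U) = (2)²var(T_1) + (1)²var(T_2) + (-2)²var(T_3)
= (2)²·6.4 + (1)²·2.9 + (-2)²·0.88 = 32.02
sd(U) = √32.02 ≈ 5.6586

5.6586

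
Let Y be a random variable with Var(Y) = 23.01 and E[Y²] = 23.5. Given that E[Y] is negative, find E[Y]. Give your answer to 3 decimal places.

(E[Y])² = E[Y²] − Var(Y) = 23.5 − 23.01 = 0.49
E[Y] = −√0.49 = -0.7

-0.700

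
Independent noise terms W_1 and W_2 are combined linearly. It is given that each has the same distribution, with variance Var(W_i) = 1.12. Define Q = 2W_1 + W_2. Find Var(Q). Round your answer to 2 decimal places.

By independence, Var(Q) = (2)²Var(W_1) + (1)²Var(W_2)
= (2)²·1.12 + (1)²·1.12 = 5.6

5.60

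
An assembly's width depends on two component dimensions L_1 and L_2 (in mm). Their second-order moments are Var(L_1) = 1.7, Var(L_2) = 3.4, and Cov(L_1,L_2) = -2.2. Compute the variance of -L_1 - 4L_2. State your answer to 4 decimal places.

Var(-L_1 - 4L_2) = (-1)²·Var(L_1) + (-4)²·Var(L_2) + 2·(-1)·(-4)·Cov(L_1,L_2)
= 1·1.7 + 16·3.4 + 8·-2.2 = 38.5

38.5000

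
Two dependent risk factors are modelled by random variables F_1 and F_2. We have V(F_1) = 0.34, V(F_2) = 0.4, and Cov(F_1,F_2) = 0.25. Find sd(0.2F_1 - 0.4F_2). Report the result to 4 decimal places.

0.1939

V(0.2F_1 - 0.4F_2) = (0.2)²·V(F_1) + (-0.4)²·V(F_2) + 2·(0.2)·(-0.4)·Cov(F_1,F_2)
= 0.04·0.34 + 0.16·0.4 + -0.16·0.25 = 0.0376
sd(0.2F_1 - 0.4F_2) = √0.0376 ≈ 0.1939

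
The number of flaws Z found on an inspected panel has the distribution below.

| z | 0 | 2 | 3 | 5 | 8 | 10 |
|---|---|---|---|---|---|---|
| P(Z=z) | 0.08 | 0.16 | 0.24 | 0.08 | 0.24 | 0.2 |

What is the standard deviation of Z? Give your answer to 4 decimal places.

3.3809

E[Z] = (0)(0.08) + (2)(0.16) + (3)(0.24) + (5)(0.08) + (8)(0.24) + (10)(0.2) = 5.36
E[Z²] = (0)²(0.08) + (2)²(0.16) + (3)²(0.24) + (5)²(0.08) + (8)²(0.24) + (10)²(0.2) = 40.16
V(Z) = E[Z²] − (E[Z])² = 40.16 − (5.36)² = 11.4304
sd(Z) = √11.4304 ≈ 3.3809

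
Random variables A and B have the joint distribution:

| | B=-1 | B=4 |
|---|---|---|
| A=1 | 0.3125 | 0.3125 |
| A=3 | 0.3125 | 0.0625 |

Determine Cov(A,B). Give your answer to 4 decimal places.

-0.7813

E[A] = 1.75,  E[B] = 0.875
E[AB] = 0.75
Cov(A,B) = E[AB] − E[A]E[B] = 0.75 − (1.75)(0.875) = -0.78125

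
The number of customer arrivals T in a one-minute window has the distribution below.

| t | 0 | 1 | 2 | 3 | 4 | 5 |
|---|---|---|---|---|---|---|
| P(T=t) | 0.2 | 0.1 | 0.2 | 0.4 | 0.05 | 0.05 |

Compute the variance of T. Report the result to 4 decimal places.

1.9275

E[T] = (0)(0.2) + (1)(0.1) + (2)(0.2) + (3)(0.4) + (4)(0.05) + (5)(0.05) = 2.15
E[T²] = (0)²(0.2) + (1)²(0.1) + (2)²(0.2) + (3)²(0.4) + (4)²(0.05) + (5)²(0.05) = 6.55
Var(T) = E[T²] − (E[T])² = 6.55 − (2.15)² = 1.9275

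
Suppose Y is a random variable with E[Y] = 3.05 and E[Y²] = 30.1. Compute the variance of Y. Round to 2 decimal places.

20.80

Var(Y) = 30.1 − (3.05)² = 20.7975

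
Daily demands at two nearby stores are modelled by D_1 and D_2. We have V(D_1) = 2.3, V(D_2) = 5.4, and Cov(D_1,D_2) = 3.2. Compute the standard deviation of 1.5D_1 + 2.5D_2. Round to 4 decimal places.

V(1.5D_1 + 2.5D_2) = (1.5)²·V(D_1) + (2.5)²·V(D_2) + 2·(1.5)·(2.5)·Cov(D_1,D_2)
= 2.25·2.3 + 6.25·5.4 + 7.5·3.2 = 62.925
SD(1.5D_1 + 2.5D_2) = √62.925 ≈ 7.9325

7.9325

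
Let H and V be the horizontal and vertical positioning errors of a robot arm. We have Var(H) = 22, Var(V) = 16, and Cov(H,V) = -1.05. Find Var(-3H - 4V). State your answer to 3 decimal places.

428.800

Var(-3H - 4V) = (-3)²·Var(H) + (-4)²·Var(V) + 2·(-3)·(-4)·Cov(H,V)
= 9·22 + 16·16 + 24·-1.05 = 428.8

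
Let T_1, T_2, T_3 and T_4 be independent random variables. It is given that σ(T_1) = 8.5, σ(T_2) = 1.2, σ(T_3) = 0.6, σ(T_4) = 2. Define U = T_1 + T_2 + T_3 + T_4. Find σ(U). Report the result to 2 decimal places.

8.83

var(T_1) = 72.25, var(T_2) = 1.44, var(T_3) = 0.36, var(T_4) = 4
By independence, var(U) = (1)²var(T_1) + (1)²var(T_2) + (1)²var(T_3) + (1)²var(T_4)
= (1)²·72.25 + (1)²·1.44 + (1)²·0.36 + (1)²·4 = 78.05
σ(U) = √78.05 ≈ 8.83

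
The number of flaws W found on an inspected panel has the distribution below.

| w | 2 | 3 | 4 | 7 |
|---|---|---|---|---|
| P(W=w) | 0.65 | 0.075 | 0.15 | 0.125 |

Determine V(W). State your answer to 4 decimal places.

2.8000

E[W] = (2)(0.65) + (3)(0.075) + (4)(0.15) + (7)(0.125) = 3
E[W²] = (2)²(0.65) + (3)²(0.075) + (4)²(0.15) + (7)²(0.125) = 11.8
V(W) = E[W²] − (E[W])² = 11.8 − (3)² = 2.8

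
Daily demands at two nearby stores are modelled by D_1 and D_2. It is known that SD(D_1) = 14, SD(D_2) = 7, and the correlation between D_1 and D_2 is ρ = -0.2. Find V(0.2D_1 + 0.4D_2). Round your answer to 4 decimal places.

V(D_1) = (14)² = 196;  V(D_2) = (7)² = 49
Cov(D_1,D_2) = ρ·SD(D_1)·SD(D_2) = -0.2·14·7 = -19.6
V(0.2D_1 + 0.4D_2) = (0.2)²·V(D_1) + (0.4)²·V(D_2) + 2·(0.2)·(0.4)·Cov(D_1,D_2)
= 0.04·196 + 0.16·49 + 0.16·-19.6 = 12.544

12.5440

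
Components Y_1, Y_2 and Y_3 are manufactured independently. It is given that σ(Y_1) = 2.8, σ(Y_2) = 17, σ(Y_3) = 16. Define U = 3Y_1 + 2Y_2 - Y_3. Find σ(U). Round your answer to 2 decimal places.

38.50

V(Y_1) = 7.84, V(Y_2) = 289, V(Y_3) = 256
By independence, V(U) = (3)²V(Y_1) + (2)²V(Y_2) + (-1)²V(Y_3)
= (3)²·7.84 + (2)²·289 + (-1)²·256 = 1482.56
σ(U) = √1482.56 ≈ 38.50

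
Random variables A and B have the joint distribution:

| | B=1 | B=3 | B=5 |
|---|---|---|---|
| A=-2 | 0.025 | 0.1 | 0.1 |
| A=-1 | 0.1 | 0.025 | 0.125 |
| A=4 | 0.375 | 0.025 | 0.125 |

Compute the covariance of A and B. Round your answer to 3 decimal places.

-1.930

E[A] = 1.4,  E[B] = 2.7
E[AB] = 1.85
Cov(A,B) = E[AB] − E[A]E[B] = 1.85 − (1.4)(2.7) = -1.93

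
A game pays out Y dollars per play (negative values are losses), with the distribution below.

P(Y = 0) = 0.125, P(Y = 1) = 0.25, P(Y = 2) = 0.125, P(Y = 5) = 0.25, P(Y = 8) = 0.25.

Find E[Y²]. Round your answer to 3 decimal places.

23.000

E[Y²] = (0)²(0.125) + (1)²(0.25) + (2)²(0.125) + (5)²(0.25) + (8)²(0.25) = 23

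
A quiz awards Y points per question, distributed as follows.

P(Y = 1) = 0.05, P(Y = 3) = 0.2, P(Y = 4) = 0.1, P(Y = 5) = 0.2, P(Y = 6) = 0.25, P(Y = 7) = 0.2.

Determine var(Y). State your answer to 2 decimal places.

2.75

E[Y] = (1)(0.05) + (3)(0.2) + (4)(0.1) + (5)(0.2) + (6)(0.25) + (7)(0.2) = 4.95
E[Y²] = (1)²(0.05) + (3)²(0.2) + (4)²(0.1) + (5)²(0.2) + (6)²(0.25) + (7)²(0.2) = 27.25
var(Y) = E[Y²] − (E[Y])² = 27.25 − (4.95)² = 2.7475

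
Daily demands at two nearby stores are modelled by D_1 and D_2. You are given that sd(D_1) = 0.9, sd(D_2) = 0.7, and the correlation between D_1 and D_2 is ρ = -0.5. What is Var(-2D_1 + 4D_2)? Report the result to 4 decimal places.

Var(D_1) = (0.9)² = 0.81;  Var(D_2) = (0.7)² = 0.49
Cov(D_1,D_2) = ρ·sd(D_1)·sd(D_2) = -0.5·0.9·0.7 = -0.315
Var(-2D_1 + 4D_2) = (-2)²·Var(D_1) + (4)²·Var(D_2) + 2·(-2)·(4)·Cov(D_1,D_2)
= 4·0.81 + 16·0.49 + -16·-0.315 = 16.12

16.1200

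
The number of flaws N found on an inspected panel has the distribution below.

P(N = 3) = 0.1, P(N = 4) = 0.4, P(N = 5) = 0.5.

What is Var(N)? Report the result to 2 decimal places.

0.44

E[N] = (3)(0.1) + (4)(0.4) + (5)(0.5) = 4.4
E[N²] = (3)²(0.1) + (4)²(0.4) + (5)²(0.5) = 19.8
Var(N) = E[N²] − (E[N])² = 19.8 − (4.4)² = 0.44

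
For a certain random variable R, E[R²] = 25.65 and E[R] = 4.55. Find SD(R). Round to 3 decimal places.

2.224

V(R) = 25.65 − (4.55)² = 4.9475
SD(R) = √4.9475 ≈ 2.224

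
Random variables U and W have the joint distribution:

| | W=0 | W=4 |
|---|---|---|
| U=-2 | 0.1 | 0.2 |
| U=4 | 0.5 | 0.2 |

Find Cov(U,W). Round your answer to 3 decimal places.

-1.920

E[U] = 2.2,  E[W] = 1.6
E[UW] = 1.6
Cov(U,W) = E[UW] − E[U]E[W] = 1.6 − (2.2)(1.6) = -1.92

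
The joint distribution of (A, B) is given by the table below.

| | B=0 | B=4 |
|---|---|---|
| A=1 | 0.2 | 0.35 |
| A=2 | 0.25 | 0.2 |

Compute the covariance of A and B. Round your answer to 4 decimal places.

-0.1900

E[A] = 1.45,  E[B] = 2.2
E[AB] = 3
Cov(A,B) = E[AB] − E[A]E[B] = 3 − (1.45)(2.2) = -0.19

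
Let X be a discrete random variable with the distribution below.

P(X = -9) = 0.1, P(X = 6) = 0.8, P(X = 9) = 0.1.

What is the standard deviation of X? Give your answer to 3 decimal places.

4.686

E[X] = (-9)(0.1) + (6)(0.8) + (9)(0.1) = 4.8
E[X²] = (-9)²(0.1) + (6)²(0.8) + (9)²(0.1) = 45
Var(X) = E[X²] − (E[X])² = 45 − (4.8)² = 21.96
SD(X) = √21.96 ≈ 4.686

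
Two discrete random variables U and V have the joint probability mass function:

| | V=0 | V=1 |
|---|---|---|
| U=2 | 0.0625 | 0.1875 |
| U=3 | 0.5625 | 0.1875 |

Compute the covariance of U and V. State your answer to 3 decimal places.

-0.094

E[U] = 2.75,  E[V] = 0.375
E[UV] = 0.9375
cov(U,V) = E[UV] − E[U]E[V] = 0.9375 − (2.75)(0.375) = -0.09375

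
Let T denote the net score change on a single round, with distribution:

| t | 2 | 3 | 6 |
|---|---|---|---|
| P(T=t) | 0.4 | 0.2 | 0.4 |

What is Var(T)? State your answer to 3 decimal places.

3.360

E[T] = (2)(0.4) + (3)(0.2) + (6)(0.4) = 3.8
E[T²] = (2)²(0.4) + (3)²(0.2) + (6)²(0.4) = 17.8
Var(T) = E[T²] − (E[T])² = 17.8 − (3.8)² = 3.36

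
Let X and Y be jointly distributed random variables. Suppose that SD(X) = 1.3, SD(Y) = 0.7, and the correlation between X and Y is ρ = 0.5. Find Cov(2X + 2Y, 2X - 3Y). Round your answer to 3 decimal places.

2.910

var(X) = (1.3)² = 1.69;  var(Y) = (0.7)² = 0.49
Cov(X,Y) = ρ·SD(X)·SD(Y) = 0.5·1.3·0.7 = 0.455
Cov(2X + 2Y, 2X - 3Y) = (2)(2)var(X) + (2)(-3)var(Y) + [(2)(-3) + (2)(2)]Cov(X,Y)
= 4·1.69 + -6·0.49 + -2·0.455 = 2.91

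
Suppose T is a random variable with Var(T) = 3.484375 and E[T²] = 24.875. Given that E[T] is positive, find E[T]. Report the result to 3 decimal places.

4.625

(E[T])² = E[T²] − Var(T) = 24.875 − 3.484375 = 21.390625
E[T] = √21.390625 = 4.625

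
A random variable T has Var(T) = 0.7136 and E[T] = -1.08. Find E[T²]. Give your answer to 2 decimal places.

E[T²] = Var(T) + (E[T])² = 0.7136 + (-1.08)² = 1.88

1.88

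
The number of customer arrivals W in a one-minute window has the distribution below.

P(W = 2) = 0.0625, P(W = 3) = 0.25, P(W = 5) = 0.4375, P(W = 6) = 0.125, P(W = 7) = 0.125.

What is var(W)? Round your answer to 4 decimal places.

E[W] = (2)(0.0625) + (3)(0.25) + (5)(0.4375) + (6)(0.125) + (7)(0.125) = 4.6875
E[W²] = (2)²(0.0625) + (3)²(0.25) + (5)²(0.4375) + (6)²(0.125) + (7)²(0.125) = 24.0625
var(W) = E[W²] − (E[W])² = 24.0625 − (4.6875)² = 2.08984375

2.0898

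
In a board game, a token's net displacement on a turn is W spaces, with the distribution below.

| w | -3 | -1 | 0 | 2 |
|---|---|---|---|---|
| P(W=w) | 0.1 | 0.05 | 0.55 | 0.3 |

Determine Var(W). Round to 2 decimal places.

2.09

E[W] = (-3)(0.1) + (-1)(0.05) + (0)(0.55) + (2)(0.3) = 0.25
E[W²] = (-3)²(0.1) + (-1)²(0.05) + (0)²(0.55) + (2)²(0.3) = 2.15
Var(W) = E[W²] − (E[W])² = 2.15 − (0.25)² = 2.0875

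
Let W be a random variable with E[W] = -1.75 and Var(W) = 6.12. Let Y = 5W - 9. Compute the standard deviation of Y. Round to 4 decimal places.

12.3693

Var(5W - 9) = (5)²·6.12 = 153
SD(Y) = √153 ≈ 12.3693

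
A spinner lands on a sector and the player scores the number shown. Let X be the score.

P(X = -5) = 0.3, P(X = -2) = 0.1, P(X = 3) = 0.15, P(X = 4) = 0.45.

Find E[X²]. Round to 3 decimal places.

16.450

E[X²] = (-5)²(0.3) + (-2)²(0.1) + (3)²(0.15) + (4)²(0.45) = 16.45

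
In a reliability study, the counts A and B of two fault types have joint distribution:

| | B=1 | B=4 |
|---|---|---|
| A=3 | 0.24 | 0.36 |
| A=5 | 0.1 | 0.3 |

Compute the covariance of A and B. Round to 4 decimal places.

E[A] = 3.8,  E[B] = 2.98
E[AB] = 11.54
Cov(A,B) = E[AB] − E[A]E[B] = 11.54 − (3.8)(2.98) = 0.216

0.2160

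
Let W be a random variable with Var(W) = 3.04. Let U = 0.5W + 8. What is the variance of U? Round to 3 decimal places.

Var(0.5W + 8) = (0.5)²·Var(W) = 0.25·3.04 = 0.76

0.760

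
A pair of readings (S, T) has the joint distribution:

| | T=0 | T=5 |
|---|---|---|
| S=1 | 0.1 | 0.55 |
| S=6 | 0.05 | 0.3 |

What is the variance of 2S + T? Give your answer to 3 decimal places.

E[S] = 2.75,  E[T] = 4.25,  E[ST] = 11.75
var(S) = 13.25 − (2.75)² = 5.6875;  var(T) = 21.25 − (4.25)² = 3.1875
Cov(S,T) = 11.75 − (2.75)(4.25) = 0.0625
var(2S + T) = (2)²·5.6875 + (1)²·3.1875 + 2·(2)·(1)·0.0625 = 26.1875

26.188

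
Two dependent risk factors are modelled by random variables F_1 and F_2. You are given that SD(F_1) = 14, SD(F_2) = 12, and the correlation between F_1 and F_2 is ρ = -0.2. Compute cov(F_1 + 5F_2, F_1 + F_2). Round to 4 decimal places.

Var(F_1) = (14)² = 196;  Var(F_2) = (12)² = 144
cov(F_1,F_2) = ρ·SD(F_1)·SD(F_2) = -0.2·14·12 = -33.6
cov(F_1 + 5F_2, F_1 + F_2) = (1)(1)Var(F_1) + (5)(1)Var(F_2) + [(1)(1) + (5)(1)]cov(F_1,F_2)
= 1·196 + 5·144 + 6·-33.6 = 714.4

714.4000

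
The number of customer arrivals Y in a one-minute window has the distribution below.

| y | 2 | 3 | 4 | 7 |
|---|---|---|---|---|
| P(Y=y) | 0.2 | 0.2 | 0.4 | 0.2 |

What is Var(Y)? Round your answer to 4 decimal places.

2.8000

E[Y] = (2)(0.2) + (3)(0.2) + (4)(0.4) + (7)(0.2) = 4
E[Y²] = (2)²(0.2) + (3)²(0.2) + (4)²(0.4) + (7)²(0.2) = 18.8
Var(Y) = E[Y²] − (E[Y])² = 18.8 − (4)² = 2.8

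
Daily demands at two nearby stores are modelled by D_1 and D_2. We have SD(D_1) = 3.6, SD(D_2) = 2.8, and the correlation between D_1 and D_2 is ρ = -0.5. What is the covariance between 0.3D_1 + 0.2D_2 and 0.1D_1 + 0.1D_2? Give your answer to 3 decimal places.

0.294

var(D_1) = (3.6)² = 12.96;  var(D_2) = (2.8)² = 7.84
cov(D_1,D_2) = ρ·SD(D_1)·SD(D_2) = -0.5·3.6·2.8 = -5.04
cov(0.3D_1 + 0.2D_2, 0.1D_1 + 0.1D_2) = (0.3)(0.1)var(D_1) + (0.2)(0.1)var(D_2) + [(0.3)(0.1) + (0.2)(0.1)]cov(D_1,D_2)
= 0.03·12.96 + 0.02·7.84 + 0.05·-5.04 = 0.2936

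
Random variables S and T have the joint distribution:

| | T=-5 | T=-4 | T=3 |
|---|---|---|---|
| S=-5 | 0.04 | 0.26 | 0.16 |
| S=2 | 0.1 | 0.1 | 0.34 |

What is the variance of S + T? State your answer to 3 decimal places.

32.040

E[S] = -1.22,  E[T] = -0.64,  E[ST] = 4.04
Var(S) = 13.66 − (-1.22)² = 12.1716;  Var(T) = 13.76 − (-0.64)² = 13.3504
cov(S,T) = 4.04 − (-1.22)(-0.64) = 3.2592
Var(S + T) = (1)²·12.1716 + (1)²·13.3504 + 2·(1)·(1)·3.2592 = 32.0404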